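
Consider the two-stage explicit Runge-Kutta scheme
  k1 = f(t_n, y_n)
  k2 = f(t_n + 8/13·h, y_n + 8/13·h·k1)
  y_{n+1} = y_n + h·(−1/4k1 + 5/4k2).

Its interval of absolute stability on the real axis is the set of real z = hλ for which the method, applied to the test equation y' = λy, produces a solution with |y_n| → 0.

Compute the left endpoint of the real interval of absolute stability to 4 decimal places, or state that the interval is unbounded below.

z* = -1.3000.

Test eqn y'=λy, z=hλ:
  k1=λy_n ⇒ h·k1=z·y_n;  k2=λ(1+8/13z)y_n ⇒ h·k2=z(1+8/13z)y_n
  y_{n+1}/y_n = 1 − 1/4z + 5/4z(1+8/13z) = 1 + z + 10/13z²
  R(z) = 1 + z + 10/13z².

Need |R(x)|<1, x<0.
x=-0.72: |R|=0.6788
R=1: x+10/13x²=0 ⇒ x=−13/10=-1.3000; min R=1−1/(4·10/13)=0.6750>−1
Confirm numerically:
  x=-0.955: |R|=0.74656 <1
  x=-0.947: |R|=0.74285 <1
  x=-0.819: |R|=0.69697 <1
  x=-1.332: |R|=1.03279 >1
  x=-1.324: |R|=1.02444 >1
So |R|<1 on (-1.3000, 0).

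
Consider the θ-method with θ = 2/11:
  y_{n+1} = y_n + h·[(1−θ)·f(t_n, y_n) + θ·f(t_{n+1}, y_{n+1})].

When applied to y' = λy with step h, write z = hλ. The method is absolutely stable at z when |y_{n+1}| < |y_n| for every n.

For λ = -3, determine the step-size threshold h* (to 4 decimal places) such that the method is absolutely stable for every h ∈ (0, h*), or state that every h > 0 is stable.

With y'=λy (z=hλ):
  y_{n+1} = y_n + z·[9/11·y_n + 2/11·y_{n+1}] ⇒ (1 − 2/11z)y_{n+1} = (1 + 9/11z)y_n
  Hence R(z) = (1 + 9/11z)/(1 − 2/11z).

Boundary: |R(x)|=1, x<0.
x=-1.4: |R|=0.1159
R=−1: 1+9/11x = −1+2/11x ⇒ -7/11x=2 ⇒ x=2/(-7/11)=-3.1429
Confirm numerically:
  x=-2.962: |R|=0.92519 <1
  x=-2.317: |R|=0.63023 <1
  x=-2.075: |R|=0.50660 <1
  x=-1.450: |R|=0.14748 <1
  x=-3.619: |R|=1.18275 >1
  x=-3.469: |R|=1.12727 >1
Interval (-3.1429, 0).

(-3.1429,0); λ=-3 ⇒ h* = (22/7)/3 = 1.0476.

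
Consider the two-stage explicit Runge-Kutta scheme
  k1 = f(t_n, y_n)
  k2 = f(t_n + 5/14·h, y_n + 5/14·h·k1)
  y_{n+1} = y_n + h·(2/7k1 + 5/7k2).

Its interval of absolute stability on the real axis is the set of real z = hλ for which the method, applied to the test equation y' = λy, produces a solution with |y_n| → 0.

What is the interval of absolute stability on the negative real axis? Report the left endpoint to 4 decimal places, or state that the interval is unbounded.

(-3.9200, 0).

With y'=λy (z=hλ):
  k1=λy_n ⇒ h·k1=z·y_n;  k2=λ(1+5/14z)y_n ⇒ h·k2=z(1+5/14z)y_n
  y_{n+1}/y_n = 1 + 2/7z + 5/7z(1+5/14z) = 1 + z + 25/98z²
  R(z) = 1 + z + 25/98z².

Need |R(x)|<1, x<0.
x=-1.16: |R|=0.1833
R=1: x+25/98x²=0 ⇒ x=−98/25=-3.9200; min R=1−1/(4·25/98)=0.0200>−1
Confirm numerically:
  x=-3.326: |R|=0.49601 <1
  x=-3.265: |R|=0.45445 <1
  x=-3.112: |R|=0.35855 <1
  x=-2.098: |R|=0.02486 <1
  x=-4.339: |R|=1.46379 >1
  x=-4.098: |R|=1.18608 >1
Interval (-3.9200, 0).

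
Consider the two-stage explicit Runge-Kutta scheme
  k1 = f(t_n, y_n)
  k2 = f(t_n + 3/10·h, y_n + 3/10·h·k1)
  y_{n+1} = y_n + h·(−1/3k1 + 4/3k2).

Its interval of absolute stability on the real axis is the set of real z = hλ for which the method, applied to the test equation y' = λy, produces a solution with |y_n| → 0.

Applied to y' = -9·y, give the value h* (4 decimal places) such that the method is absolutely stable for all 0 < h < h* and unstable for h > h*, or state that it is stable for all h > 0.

(-2.5000,0); λ=-9 ⇒ h* = (5/2)/9 = 0.2778.

Test eqn y'=λy, z=hλ:
  k1=λy_n ⇒ h·k1=z·y_n;  k2=λ(1+3/10z)y_n ⇒ h·k2=z(1+3/10z)y_n
  y_{n+1}/y_n = 1 − 1/3z + 4/3z(1+3/10z) = 1 + z + 2/5z²
  so R(z) = 1 + z + 2/5z².

Find x<0 with |R(x)|<1.
x=-1.15: |R|=0.3790
R=1: x+2/5x²=0 ⇒ x=−5/2=-2.5000; min R=1−1/(4·2/5)=0.3750>−1
Confirm numerically:
  x=-2.475: |R|=0.97525 <1
  x=-1.762: |R|=0.47986 <1
  x=-1.584: |R|=0.41962 <1
  x=-1.454: |R|=0.39165 <1
  x=-3.003: |R|=1.60420 >1
  x=-2.833: |R|=1.37736 >1
Stable set (-2.5000, 0).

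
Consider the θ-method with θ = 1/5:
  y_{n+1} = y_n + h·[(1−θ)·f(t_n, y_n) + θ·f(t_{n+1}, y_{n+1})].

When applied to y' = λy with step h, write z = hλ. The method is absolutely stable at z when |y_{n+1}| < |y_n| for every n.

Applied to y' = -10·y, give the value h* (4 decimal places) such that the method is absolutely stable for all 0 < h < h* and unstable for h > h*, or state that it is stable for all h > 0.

Test eqn y'=λy, z=hλ:
  y_{n+1} = y_n + z·[4/5·y_n + 1/5·y_{n+1}] ⇒ (1 − 1/5z)y_{n+1} = (1 + 4/5z)y_n
  Hence R(z) = (1 + 4/5z)/(1 − 1/5z).

Need |R(x)|<1, x<0.
x=-1.38: |R|=0.0815
R=−1: 1+4/5x = −1+1/5x ⇒ -3/5x=2 ⇒ x=2/(-3/5)=-3.3333
Confirm numerically:
  x=-3.061: |R|=0.89865 <1
  x=-2.296: |R|=0.57346 <1
  x=-1.980: |R|=0.41834 <1
  x=-3.772: |R|=1.15002 >1
  x=-3.437: |R|=1.03686 >1
So |R|<1 on (-3.3333, 0).

(-3.3333,0); λ=-10 ⇒ h* = (10/3)/10 = 0.3333.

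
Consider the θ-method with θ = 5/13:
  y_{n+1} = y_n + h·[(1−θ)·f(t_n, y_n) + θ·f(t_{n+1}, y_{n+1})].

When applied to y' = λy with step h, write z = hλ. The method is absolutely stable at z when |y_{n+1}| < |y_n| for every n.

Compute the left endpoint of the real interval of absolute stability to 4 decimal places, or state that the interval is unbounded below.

On y'=λy, z=hλ:
  y_{n+1} = y_n + z·[8/13·y_n + 5/13·y_{n+1}] ⇒ (1 − 5/13z)y_{n+1} = (1 + 8/13z)y_n
  R(z) = (1 + 8/13z)/(1 − 5/13z).

Find x<0 with |R(x)|<1.
x=-1.56: |R|=0.0250
R=−1: 1+8/13x = −1+5/13x ⇒ -3/13x=2 ⇒ x=2/(-3/13)=-8.6667
Confirm numerically:
  x=-6.559: |R|=0.86193 <1
  x=-5.310: |R|=0.74539 <1
  x=-4.518: |R|=0.65030 <1
  x=-4.457: |R|=0.64209 <1
  x=-9.188: |R|=1.02654 >1
  x=-9.019: |R|=1.01819 >1
  x=-8.813: |R|=1.00769 >1
Stable set (-8.6667, 0).

left endpoint -8.6667.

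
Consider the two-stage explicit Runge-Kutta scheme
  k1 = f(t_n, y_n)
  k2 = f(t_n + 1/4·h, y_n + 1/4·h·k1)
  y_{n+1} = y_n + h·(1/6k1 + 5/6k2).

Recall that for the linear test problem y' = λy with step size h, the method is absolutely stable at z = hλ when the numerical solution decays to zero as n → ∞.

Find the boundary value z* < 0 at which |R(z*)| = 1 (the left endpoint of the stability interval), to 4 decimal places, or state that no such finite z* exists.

z* = -4.8000.

On y'=λy, z=hλ:
  k1=λy_n ⇒ h·k1=z·y_n;  k2=λ(1+1/4z)y_n ⇒ h·k2=z(1+1/4z)y_n
  y_{n+1}/y_n = 1 + 1/6z + 5/6z(1+1/4z) = 1 + z + 5/24z²
  ⇒ R(z) = 1 + z + 5/24z².

Need |R(x)|<1, x<0.
x=-1.01: |R|=0.2025
R=1: x+5/24x²=0 ⇒ x=−24/5=-4.8000; min R=1−1/(4·5/24)=-0.2000>−1
Confirm numerically:
  x=-4.158: |R|=0.44387 <1
  x=-3.859: |R|=0.24348 <1
  x=-2.683: |R|=0.18331 <1
  x=-2.409: |R|=0.19998 <1
  x=-5.116: |R|=1.33680 >1
  x=-4.937: |R|=1.14091 >1
  x=-4.849: |R|=1.04950 >1
Stable set (-4.8000, 0).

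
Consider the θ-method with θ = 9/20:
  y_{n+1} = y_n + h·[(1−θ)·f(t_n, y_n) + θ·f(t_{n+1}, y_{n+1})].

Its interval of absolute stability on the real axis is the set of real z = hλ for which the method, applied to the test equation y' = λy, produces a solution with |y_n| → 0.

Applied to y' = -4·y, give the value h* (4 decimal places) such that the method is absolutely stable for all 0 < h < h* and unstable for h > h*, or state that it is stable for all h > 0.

(-20.0000,0); λ=-4 ⇒ h* = (20)/4 = 5.0000.

With y'=λy (z=hλ):
  y_{n+1} = y_n + z·[11/20·y_n + 9/20·y_{n+1}] ⇒ (1 − 9/20z)y_{n+1} = (1 + 11/20z)y_n
  R(z) = (1 + 11/20z)/(1 − 9/20z).

Solve |R(x)|<1 on ℝ⁻.
x=-1.26: |R|=0.1959
R=−1: 1+11/20x = −1+9/20x ⇒ -1/10x=2 ⇒ x=2/(-1/10)=-20.0000
Confirm numerically:
  x=-15.975: |R|=0.95085 <1
  x=-14.180: |R|=0.92115 <1
  x=-12.116: |R|=0.87781 <1
  x=-20.519: |R|=1.00507 >1
  x=-20.460: |R|=1.00451 >1
  x=-20.372: |R|=1.00366 >1
So |R|<1 on (-20.0000, 0).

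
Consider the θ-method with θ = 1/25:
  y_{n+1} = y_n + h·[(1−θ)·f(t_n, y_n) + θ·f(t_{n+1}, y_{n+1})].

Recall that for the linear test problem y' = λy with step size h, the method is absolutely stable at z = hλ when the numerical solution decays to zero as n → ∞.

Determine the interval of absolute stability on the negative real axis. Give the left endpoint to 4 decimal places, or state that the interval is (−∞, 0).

(-2.1739, 0).

With y'=λy (z=hλ):
  y_{n+1} = y_n + z·[24/25·y_n + 1/25·y_{n+1}] ⇒ (1 − 1/25z)y_{n+1} = (1 + 24/25z)y_n
  so R(z) = (1 + 24/25z)/(1 − 1/25z).

Need |R(x)|<1, x<0.
x=-0.38: |R|=0.6257
R=−1: 1+24/25x = −1+1/25x ⇒ -23/25x=2 ⇒ x=2/(-23/25)=-2.1739
Confirm numerically:
  x=-1.844: |R|=0.71733 <1
  x=-1.342: |R|=0.27363 <1
  x=-1.227: |R|=0.16960 <1
  x=-2.546: |R|=1.31068 >1
  x=-2.445: |R|=1.22718 >1
Stable set (-2.1739, 0).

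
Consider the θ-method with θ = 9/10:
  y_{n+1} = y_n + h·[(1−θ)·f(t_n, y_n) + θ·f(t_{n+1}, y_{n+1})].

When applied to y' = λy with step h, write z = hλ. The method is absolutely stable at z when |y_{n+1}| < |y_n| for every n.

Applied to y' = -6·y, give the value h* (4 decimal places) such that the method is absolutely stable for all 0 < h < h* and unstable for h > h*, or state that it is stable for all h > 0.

unbounded; (−∞, 0). Any h>0 works for λ=-6.

Test eqn y'=λy, z=hλ:
  y_{n+1} = y_n + z·[1/10·y_n + 9/10·y_{n+1}] ⇒ (1 − 9/10z)y_{n+1} = (1 + 1/10z)y_n
  so R(z) = (1 + 1/10z)/(1 − 9/10z).

Need |R(x)|<1, x<0.
x=-0.53: |R|=0.6412
x=-2: |R|=0.2857
x=-10: |R|=0.0000
x=-100: |R|=0.0989
θ=9/10≥1/2 ⇒ |1+1/10x|<|1−9/10x| ∀x<0 ⇒ stable on all of ℝ⁻.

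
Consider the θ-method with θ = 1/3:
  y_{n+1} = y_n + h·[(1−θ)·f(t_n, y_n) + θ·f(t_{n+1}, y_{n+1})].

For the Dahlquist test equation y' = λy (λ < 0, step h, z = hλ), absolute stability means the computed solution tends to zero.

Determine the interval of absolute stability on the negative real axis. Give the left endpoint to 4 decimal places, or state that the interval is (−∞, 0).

On y'=λy, z=hλ:
  y_{n+1} = y_n + z·[2/3·y_n + 1/3·y_{n+1}] ⇒ (1 − 1/3z)y_{n+1} = (1 + 2/3z)y_n
  ⇒ R(z) = (1 + 2/3z)/(1 − 1/3z).

Solve |R(x)|<1 on ℝ⁻.
x=-1.1: |R|=0.1951
R=−1: 1+2/3x = −1+1/3x ⇒ -1/3x=2 ⇒ x=2/(-1/3)=-6.0000
Confirm numerically:
  x=-5.101: |R|=0.88903 <1
  x=-4.473: |R|=0.79566 <1
  x=-4.328: |R|=0.77183 <1
  x=-6.420: |R|=1.04459 >1
  x=-6.344: |R|=1.03682 >1
  x=-6.254: |R|=1.02745 >1
Interval (-6.0000, 0).

z∈(-6.0000,0).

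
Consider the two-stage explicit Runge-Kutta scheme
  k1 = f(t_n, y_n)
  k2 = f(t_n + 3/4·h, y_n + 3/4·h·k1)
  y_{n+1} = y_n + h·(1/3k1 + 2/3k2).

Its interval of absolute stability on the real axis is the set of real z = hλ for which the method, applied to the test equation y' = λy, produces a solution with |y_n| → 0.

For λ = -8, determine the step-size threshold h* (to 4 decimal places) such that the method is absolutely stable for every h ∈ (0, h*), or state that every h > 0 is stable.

(-2.0000,0); λ=-8 ⇒ h* = (2)/8 = 0.2500.

On y'=λy, z=hλ:
  k1=λy_n ⇒ h·k1=z·y_n;  k2=λ(1+3/4z)y_n ⇒ h·k2=z(1+3/4z)y_n
  y_{n+1}/y_n = 1 + 1/3z + 2/3z(1+3/4z) = 1 + z + 1/2z²
  ⇒ R(z) = 1 + z + 1/2z².

Solve |R(x)|<1 on ℝ⁻.
x=-0.9: |R|=0.5050
R=1: x+1/2x²=0 ⇒ x=−2=-2.0000; min R=1−1/(4·1/2)=0.5000>−1
Confirm numerically:
  x=-1.528: |R|=0.63939 <1
  x=-1.455: |R|=0.60351 <1
  x=-1.271: |R|=0.53672 <1
  x=-1.079: |R|=0.50312 <1
  x=-2.526: |R|=1.66434 >1
  x=-2.075: |R|=1.07781 >1
  x=-2.029: |R|=1.02942 >1
Stable set (-2.0000, 0).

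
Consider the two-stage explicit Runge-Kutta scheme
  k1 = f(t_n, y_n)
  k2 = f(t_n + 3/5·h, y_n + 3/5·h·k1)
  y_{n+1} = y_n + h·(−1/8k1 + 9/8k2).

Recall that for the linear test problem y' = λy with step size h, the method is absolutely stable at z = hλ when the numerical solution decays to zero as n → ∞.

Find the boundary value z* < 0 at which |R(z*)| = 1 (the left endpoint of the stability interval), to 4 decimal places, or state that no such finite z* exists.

z* = -1.4815.

Test eqn y'=λy, z=hλ:
  k1=λy_n ⇒ h·k1=z·y_n;  k2=λ(1+3/5z)y_n ⇒ h·k2=z(1+3/5z)y_n
  y_{n+1}/y_n = 1 − 1/8z + 9/8z(1+3/5z) = 1 + z + 27/40z²
  ⇒ R(z) = 1 + z + 27/40z².

Need |R(x)|<1, x<0.
x=-0.72: |R|=0.6299
R=1: x+27/40x²=0 ⇒ x=−40/27=-1.4815; min R=1−1/(4·27/40)=0.6296>−1
Confirm numerically:
  x=-1.306: |R|=0.84530 <1
  x=-0.992: |R|=0.67224 <1
  x=-0.893: |R|=0.64528 <1
  x=-0.872: |R|=0.64126 <1
  x=-1.964: |R|=1.63967 >1
  x=-1.660: |R|=1.20003 >1
  x=-1.558: |R|=1.08047 >1
Interval (-1.4815, 0).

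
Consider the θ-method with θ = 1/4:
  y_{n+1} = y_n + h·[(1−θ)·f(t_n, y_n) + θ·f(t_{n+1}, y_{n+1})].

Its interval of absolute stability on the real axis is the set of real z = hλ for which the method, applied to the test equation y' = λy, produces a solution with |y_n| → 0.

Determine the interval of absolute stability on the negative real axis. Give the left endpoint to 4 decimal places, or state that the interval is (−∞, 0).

Test eqn y'=λy, z=hλ:
  y_{n+1} = y_n + z·[3/4·y_n + 1/4·y_{n+1}] ⇒ (1 − 1/4z)y_{n+1} = (1 + 3/4z)y_n
  ⇒ R(z) = (1 + 3/4z)/(1 − 1/4z).

Solve |R(x)|<1 on ℝ⁻.
x=-1.07: |R|=0.1558
R=−1: 1+3/4x = −1+1/4x ⇒ -1/2x=2 ⇒ x=2/(-1/2)=-4.0000
Confirm numerically:
  x=-3.804: |R|=0.94977 <1
  x=-2.341: |R|=0.47674 <1
  x=-2.306: |R|=0.46273 <1
  x=-4.182: |R|=1.04449 >1
  x=-4.158: |R|=1.03873 >1
  x=-4.128: |R|=1.03150 >1
Interval (-4.0000, 0).

z∈(-4.0000,0).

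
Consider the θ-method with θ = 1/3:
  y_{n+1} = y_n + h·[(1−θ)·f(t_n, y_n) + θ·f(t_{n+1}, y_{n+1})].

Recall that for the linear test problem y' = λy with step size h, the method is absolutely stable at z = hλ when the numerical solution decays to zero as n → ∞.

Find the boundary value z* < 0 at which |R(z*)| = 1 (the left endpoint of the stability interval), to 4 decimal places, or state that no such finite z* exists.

z* = -6.0000.

With y'=λy (z=hλ):
  y_{n+1} = y_n + z·[2/3·y_n + 1/3·y_{n+1}] ⇒ (1 − 1/3z)y_{n+1} = (1 + 2/3z)y_n
  so R(z) = (1 + 2/3z)/(1 − 1/3z).

Need |R(x)|<1, x<0.
x=-0.63: |R|=0.4793
R=−1: 1+2/3x = −1+1/3x ⇒ -1/3x=2 ⇒ x=2/(-1/3)=-6.0000
Confirm numerically:
  x=-4.046: |R|=0.72268 <1
  x=-3.809: |R|=0.67822 <1
  x=-3.448: |R|=0.60422 <1
  x=-3.394: |R|=0.59243 <1
  x=-6.543: |R|=1.05690 >1
  x=-6.428: |R|=1.04540 >1
  x=-6.156: |R|=1.01704 >1
So |R|<1 on (-6.0000, 0).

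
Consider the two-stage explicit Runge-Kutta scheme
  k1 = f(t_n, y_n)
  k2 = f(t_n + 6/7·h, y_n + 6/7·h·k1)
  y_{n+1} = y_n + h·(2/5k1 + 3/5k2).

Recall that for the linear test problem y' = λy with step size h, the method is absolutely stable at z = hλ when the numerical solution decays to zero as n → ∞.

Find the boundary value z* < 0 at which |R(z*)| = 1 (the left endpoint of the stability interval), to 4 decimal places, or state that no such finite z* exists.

z* = -1.9444.

On y'=λy, z=hλ:
  k1=λy_n ⇒ h·k1=z·y_n;  k2=λ(1+6/7z)y_n ⇒ h·k2=z(1+6/7z)y_n
  y_{n+1}/y_n = 1 + 2/5z + 3/5z(1+6/7z) = 1 + z + 18/35z²
  so R(z) = 1 + z + 18/35z².

Solve |R(x)|<1 on ℝ⁻.
x=-1: |R|=0.5143
R=1: x+18/35x²=0 ⇒ x=−35/18=-1.9444; min R=1−1/(4·18/35)=0.5139>−1
Confirm numerically:
  x=-1.563: |R|=0.69338 <1
  x=-1.149: |R|=0.52996 <1
  x=-1.069: |R|=0.51871 <1
  x=-0.862: |R|=0.52014 <1
  x=-2.258: |R|=1.36412 >1
  x=-2.242: |R|=1.34309 >1
  x=-2.151: |R|=1.22850 >1
Stable set (-1.9444, 0).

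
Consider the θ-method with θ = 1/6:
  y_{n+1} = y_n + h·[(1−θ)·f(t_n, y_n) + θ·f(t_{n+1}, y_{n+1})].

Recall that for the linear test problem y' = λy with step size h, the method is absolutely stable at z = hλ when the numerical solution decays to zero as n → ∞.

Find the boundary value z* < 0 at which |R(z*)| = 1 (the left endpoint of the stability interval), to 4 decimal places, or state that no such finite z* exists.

z* = -3.0000.

Set f=λy, z=hλ:
  y_{n+1} = y_n + z·[5/6·y_n + 1/6·y_{n+1}] ⇒ (1 − 1/6z)y_{n+1} = (1 + 5/6z)y_n
  R(z) = (1 + 5/6z)/(1 − 1/6z).

Find x<0 with |R(x)|<1.
x=-1.35: |R|=0.1020
R=−1: 1+5/6x = −1+1/6x ⇒ -2/3x=2 ⇒ x=2/(-2/3)=-3.0000
Confirm numerically:
  x=-2.955: |R|=0.97990 <1
  x=-1.442: |R|=0.16259 <1
  x=-1.331: |R|=0.08935 <1
  x=-1.245: |R|=0.03106 <1
  x=-3.429: |R|=1.18199 >1
  x=-3.132: |R|=1.05782 >1
  x=-3.121: |R|=1.05306 >1
Stable set (-3.0000, 0).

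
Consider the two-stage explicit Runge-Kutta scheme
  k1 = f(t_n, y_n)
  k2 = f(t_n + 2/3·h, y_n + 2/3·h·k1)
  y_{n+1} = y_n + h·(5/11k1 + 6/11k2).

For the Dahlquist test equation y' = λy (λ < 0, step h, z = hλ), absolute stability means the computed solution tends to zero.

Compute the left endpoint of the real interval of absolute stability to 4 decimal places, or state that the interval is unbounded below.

Test eqn y'=λy, z=hλ:
  k1=λy_n ⇒ h·k1=z·y_n;  k2=λ(1+2/3z)y_n ⇒ h·k2=z(1+2/3z)y_n
  y_{n+1}/y_n = 1 + 5/11z + 6/11z(1+2/3z) = 1 + z + 4/11z²
  so R(z) = 1 + z + 4/11z².

Find x<0 with |R(x)|<1.
x=-0.88: |R|=0.4016
R=1: x+4/11x²=0 ⇒ x=−11/4=-2.7500; min R=1−1/(4·4/11)=0.3125>−1
Confirm numerically:
  x=-2.624: |R|=0.87977 <1
  x=-2.336: |R|=0.64833 <1
  x=-1.716: |R|=0.35478 <1
  x=-1.370: |R|=0.31251 <1
  x=-3.109: |R|=1.40587 >1
  x=-2.805: |R|=1.05610 >1
  x=-2.803: |R|=1.05402 >1
Stable set (-2.7500, 0).

z* = -2.7500.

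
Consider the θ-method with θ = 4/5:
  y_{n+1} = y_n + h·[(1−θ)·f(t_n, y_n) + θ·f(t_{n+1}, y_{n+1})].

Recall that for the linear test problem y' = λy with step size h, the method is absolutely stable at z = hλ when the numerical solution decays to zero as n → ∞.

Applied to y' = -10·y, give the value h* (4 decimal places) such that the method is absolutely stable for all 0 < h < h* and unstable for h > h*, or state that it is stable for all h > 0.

Set f=λy, z=hλ:
  y_{n+1} = y_n + z·[1/5·y_n + 4/5·y_{n+1}] ⇒ (1 − 4/5z)y_{n+1} = (1 + 1/5z)y_n
  ⇒ R(z) = (1 + 1/5z)/(1 − 4/5z).

Solve |R(x)|<1 on ℝ⁻.
x=-1.18: |R|=0.3930
x=-2: |R|=0.2308
x=-10: |R|=0.1111
x=-100: |R|=0.2346
θ=4/5≥1/2 ⇒ |1+1/5x|<|1−4/5x| ∀x<0 ⇒ stable on all of ℝ⁻.

interval (−∞, 0). Any h>0 works for λ=-10.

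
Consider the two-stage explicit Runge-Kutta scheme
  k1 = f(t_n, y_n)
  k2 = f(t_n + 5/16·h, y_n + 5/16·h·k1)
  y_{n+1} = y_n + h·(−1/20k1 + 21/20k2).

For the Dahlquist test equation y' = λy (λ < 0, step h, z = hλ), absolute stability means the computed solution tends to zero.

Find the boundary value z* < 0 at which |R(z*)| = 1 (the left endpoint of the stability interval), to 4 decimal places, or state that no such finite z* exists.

z* = -3.0476.

Test eqn y'=λy, z=hλ:
  k1=λy_n ⇒ h·k1=z·y_n;  k2=λ(1+5/16z)y_n ⇒ h·k2=z(1+5/16z)y_n
  y_{n+1}/y_n = 1 − 1/20z + 21/20z(1+5/16z) = 1 + z + 21/64z²
  Hence R(z) = 1 + z + 21/64z².

Solve |R(x)|<1 on ℝ⁻.
x=-0.96: |R|=0.3424
R=1: x+21/64x²=0 ⇒ x=−64/21=-3.0476; min R=1−1/(4·21/64)=0.2381>−1
Confirm numerically:
  x=-2.690: |R|=0.68435 <1
  x=-2.162: |R|=0.37174 <1
  x=-1.475: |R|=0.23888 <1
  x=-3.444: |R|=1.44794 >1
  x=-3.145: |R|=1.10049 >1
Interval (-3.0476, 0).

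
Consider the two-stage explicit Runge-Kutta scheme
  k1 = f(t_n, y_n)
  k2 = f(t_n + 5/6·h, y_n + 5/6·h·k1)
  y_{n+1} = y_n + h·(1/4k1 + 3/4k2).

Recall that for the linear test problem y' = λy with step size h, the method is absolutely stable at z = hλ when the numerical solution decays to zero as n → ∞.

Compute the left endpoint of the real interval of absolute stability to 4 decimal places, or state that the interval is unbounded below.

z* = -1.6000.

With y'=λy (z=hλ):
  k1=λy_n ⇒ h·k1=z·y_n;  k2=λ(1+5/6z)y_n ⇒ h·k2=z(1+5/6z)y_n
  y_{n+1}/y_n = 1 + 1/4z + 3/4z(1+5/6z) = 1 + z + 5/8z²
  R(z) = 1 + z + 5/8z².

Solve |R(x)|<1 on ℝ⁻.
x=-1.57: |R|=0.9706
R=1: x+5/8x²=0 ⇒ x=−8/5=-1.6000; min R=1−1/(4·5/8)=0.6000>−1
Confirm numerically:
  x=-1.356: |R|=0.79321 <1
  x=-1.307: |R|=0.76066 <1
  x=-0.895: |R|=0.60564 <1
  x=-0.683: |R|=0.60856 <1
  x=-2.011: |R|=1.51658 >1
  x=-1.973: |R|=1.45996 >1
Stable set (-1.6000, 0).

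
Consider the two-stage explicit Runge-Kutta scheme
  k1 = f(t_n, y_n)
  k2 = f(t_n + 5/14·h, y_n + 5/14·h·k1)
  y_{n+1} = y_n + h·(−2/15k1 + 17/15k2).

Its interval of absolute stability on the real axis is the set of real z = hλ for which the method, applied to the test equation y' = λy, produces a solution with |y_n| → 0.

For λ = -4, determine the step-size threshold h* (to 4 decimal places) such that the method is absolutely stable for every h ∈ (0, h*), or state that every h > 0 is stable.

On y'=λy, z=hλ:
  k1=λy_n ⇒ h·k1=z·y_n;  k2=λ(1+5/14z)y_n ⇒ h·k2=z(1+5/14z)y_n
  y_{n+1}/y_n = 1 − 2/15z + 17/15z(1+5/14z) = 1 + z + 17/42z²
  R(z) = 1 + z + 17/42z².

Boundary: |R(x)|=1, x<0.
x=-0.66: |R|=0.5163
R=1: x+17/42x²=0 ⇒ x=−42/17=-2.4706; min R=1−1/(4·17/42)=0.3824>−1
Confirm numerically:
  x=-2.196: |R|=0.75593 <1
  x=-1.979: |R|=0.60623 <1
  x=-1.747: |R|=0.48834 <1
  x=-2.998: |R|=1.64000 >1
  x=-2.972: |R|=1.60317 >1
So |R|<1 on (-2.4706, 0).

(-2.4706,0); λ=-4 ⇒ h* = (42/17)/4 = 0.6176.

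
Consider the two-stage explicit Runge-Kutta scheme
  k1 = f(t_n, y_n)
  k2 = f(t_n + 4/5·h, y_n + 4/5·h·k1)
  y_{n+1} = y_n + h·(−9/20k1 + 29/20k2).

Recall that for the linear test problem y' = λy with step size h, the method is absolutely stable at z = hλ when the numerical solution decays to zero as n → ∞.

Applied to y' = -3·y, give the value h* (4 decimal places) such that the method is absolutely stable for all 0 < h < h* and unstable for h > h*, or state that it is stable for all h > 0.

(-0.8621,0); λ=-3 ⇒ h* = (25/29)/3 = 0.2874.

Set f=λy, z=hλ:
  k1=λy_n ⇒ h·k1=z·y_n;  k2=λ(1+4/5z)y_n ⇒ h·k2=z(1+4/5z)y_n
  y_{n+1}/y_n = 1 − 9/20z + 29/20z(1+4/5z) = 1 + z + 29/25z²
  ⇒ R(z) = 1 + z + 29/25z².

Boundary: |R(x)|=1, x<0.
x=-1.58: |R|=2.3158
R=1: x+29/25x²=0 ⇒ x=−25/29=-0.8621; min R=1−1/(4·29/25)=0.7845>−1
Confirm numerically:
  x=-0.836: |R|=0.97472 <1
  x=-0.619: |R|=0.82547 <1
  x=-0.487: |R|=0.78812 <1
  x=-0.345: |R|=0.79307 <1
  x=-1.369: |R|=1.80503 >1
  x=-1.085: |R|=1.28058 >1
Interval (-0.8621, 0).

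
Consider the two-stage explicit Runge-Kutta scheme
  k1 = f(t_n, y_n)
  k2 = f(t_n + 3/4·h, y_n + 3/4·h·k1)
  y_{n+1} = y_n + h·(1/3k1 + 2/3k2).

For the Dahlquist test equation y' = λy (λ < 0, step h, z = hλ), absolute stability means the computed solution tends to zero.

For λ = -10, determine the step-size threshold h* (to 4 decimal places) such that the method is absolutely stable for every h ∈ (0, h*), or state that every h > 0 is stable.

(-2.0000,0); λ=-10 ⇒ h* = (2)/10 = 0.2000.

Set f=λy, z=hλ:
  k1=λy_n ⇒ h·k1=z·y_n;  k2=λ(1+3/4z)y_n ⇒ h·k2=z(1+3/4z)y_n
  y_{n+1}/y_n = 1 + 1/3z + 2/3z(1+3/4z) = 1 + z + 1/2z²
  ⇒ R(z) = 1 + z + 1/2z².

Boundary: |R(x)|=1, x<0.
x=-1.64: |R|=0.7048
R=1: x+1/2x²=0 ⇒ x=−2=-2.0000; min R=1−1/(4·1/2)=0.5000>−1
Confirm numerically:
  x=-1.894: |R|=0.89962 <1
  x=-1.728: |R|=0.76499 <1
  x=-0.900: |R|=0.50500 <1
  x=-2.595: |R|=1.77201 >1
  x=-2.107: |R|=1.11272 >1
Interval (-2.0000, 0).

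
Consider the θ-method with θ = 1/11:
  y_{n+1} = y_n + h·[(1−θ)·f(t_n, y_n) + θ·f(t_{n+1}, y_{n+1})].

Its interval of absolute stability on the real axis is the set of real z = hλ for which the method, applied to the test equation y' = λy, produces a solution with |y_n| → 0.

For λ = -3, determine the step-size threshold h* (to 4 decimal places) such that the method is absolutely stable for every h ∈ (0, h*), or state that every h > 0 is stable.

Test eqn y'=λy, z=hλ:
  y_{n+1} = y_n + z·[10/11·y_n + 1/11·y_{n+1}] ⇒ (1 − 1/11z)y_{n+1} = (1 + 10/11z)y_n
  ⇒ R(z) = (1 + 10/11z)/(1 − 1/11z).

Find x<0 with |R(x)|<1.
x=-0.79: |R|=0.2629
R=−1: 1+10/11x = −1+1/11x ⇒ -9/11x=2 ⇒ x=2/(-9/11)=-2.4444
Confirm numerically:
  x=-2.173: |R|=0.81454 <1
  x=-1.967: |R|=0.66862 <1
  x=-1.777: |R|=0.52986 <1
  x=-1.544: |R|=0.35395 <1
  x=-2.852: |R|=1.26480 >1
  x=-2.704: |R|=1.17046 >1
  x=-2.658: |R|=1.14072 >1
Interval (-2.4444, 0).

(-2.4444,0); λ=-3 ⇒ h* = (22/9)/3 = 0.8148.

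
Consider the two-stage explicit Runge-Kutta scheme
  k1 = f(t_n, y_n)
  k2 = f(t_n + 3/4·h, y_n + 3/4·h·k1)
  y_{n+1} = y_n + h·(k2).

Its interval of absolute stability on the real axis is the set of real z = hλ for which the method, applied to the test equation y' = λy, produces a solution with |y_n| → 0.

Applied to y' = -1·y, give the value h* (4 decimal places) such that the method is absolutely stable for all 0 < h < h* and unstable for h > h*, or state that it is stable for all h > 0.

(-1.3333,0); λ=-1 ⇒ h* = (4/3)/1 = 1.3333.

Test eqn y'=λy, z=hλ:
  k1=λy_n ⇒ h·k1=z·y_n;  k2=λ(1+3/4z)y_n ⇒ h·k2=z(1+3/4z)y_n
  y_{n+1}/y_n = 1 + z(1+3/4z) = 1 + z + 3/4z²
  R(z) = 1 + z + 3/4z².

Solve |R(x)|<1 on ℝ⁻.
x=-1.13: |R|=0.8277
R=1: x+3/4x²=0 ⇒ x=−4/3=-1.3333; min R=1−1/(4·3/4)=0.6667>−1
Confirm numerically:
  x=-1.230: |R|=0.90468 <1
  x=-1.087: |R|=0.79918 <1
  x=-0.775: |R|=0.67547 <1
  x=-1.840: |R|=1.69920 >1
  x=-1.749: |R|=1.54525 >1
  x=-1.690: |R|=1.45208 >1
Stable set (-1.3333, 0).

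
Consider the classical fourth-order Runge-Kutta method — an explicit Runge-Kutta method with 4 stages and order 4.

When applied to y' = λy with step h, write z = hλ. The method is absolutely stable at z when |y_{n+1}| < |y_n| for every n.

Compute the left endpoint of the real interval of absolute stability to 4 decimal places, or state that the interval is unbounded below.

Set f=λy, z=hλ:
  order 4, 4-stage ⇒ R(z)=1+z+z^2/2+z^3/6+z^4/24
  (e.g. R(-0.46)=0.63144, |R|=0.63144)

Solve |R(x)|<1 on ℝ⁻.
x=-0.46: |R|=0.6314
|R(-2.16)|=0.4002 |R(-1.08)|=0.3499 |R(-0.51)|=0.6008
Bisect:
  x_lo=-3.3248 |R|=2.1685  x_hi=-0.2650 |R|=0.7672
  mid=-1.79492 |R|=0.28464 →hi
  mid=-2.55988 |R|=0.71004 →hi
  mid=-2.94236 |R|=1.26381 →lo
  mid=-2.75112 |R|=0.94969 →hi
  mid=-2.84674 |R|=1.09667 →lo
  mid=-2.79893 |R|=1.02076 →lo
  mid=-2.77503 |R|=0.98463 →hi
  ...
  [-2.78530,-2.78511] ⇒ x*=-2.7853
So |R|<1 on (-2.7853, 0).

z* = -2.7853.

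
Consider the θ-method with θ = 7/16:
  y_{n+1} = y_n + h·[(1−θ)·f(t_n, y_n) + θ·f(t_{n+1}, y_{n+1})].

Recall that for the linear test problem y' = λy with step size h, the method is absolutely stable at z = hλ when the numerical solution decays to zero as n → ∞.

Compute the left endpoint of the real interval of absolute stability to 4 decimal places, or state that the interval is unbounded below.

z* = -16.0000.

Set f=λy, z=hλ:
  y_{n+1} = y_n + z·[9/16·y_n + 7/16·y_{n+1}] ⇒ (1 − 7/16z)y_{n+1} = (1 + 9/16z)y_n
  ⇒ R(z) = (1 + 9/16z)/(1 − 7/16z).

Need |R(x)|<1, x<0.
x=-1.28: |R|=0.1795
R=−1: 1+9/16x = −1+7/16x ⇒ -1/8x=2 ⇒ x=2/(-1/8)=-16.0000
Confirm numerically:
  x=-15.104: |R|=0.98528 <1
  x=-12.475: |R|=0.93177 <1
  x=-9.244: |R|=0.83258 <1
  x=-16.258: |R|=1.00398 >1
  x=-16.140: |R|=1.00217 >1
  x=-16.098: |R|=1.00152 >1
So |R|<1 on (-16.0000, 0).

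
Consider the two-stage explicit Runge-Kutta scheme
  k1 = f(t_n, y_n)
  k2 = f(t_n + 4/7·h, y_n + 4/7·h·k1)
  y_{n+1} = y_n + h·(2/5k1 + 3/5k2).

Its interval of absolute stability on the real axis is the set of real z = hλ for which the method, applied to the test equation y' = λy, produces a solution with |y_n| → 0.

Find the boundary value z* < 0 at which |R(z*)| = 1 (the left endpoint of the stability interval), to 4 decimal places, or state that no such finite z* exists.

Set f=λy, z=hλ:
  k1=λy_n ⇒ h·k1=z·y_n;  k2=λ(1+4/7z)y_n ⇒ h·k2=z(1+4/7z)y_n
  y_{n+1}/y_n = 1 + 2/5z + 3/5z(1+4/7z) = 1 + z + 12/35z²
  so R(z) = 1 + z + 12/35z².

Find x<0 with |R(x)|<1.
x=-1.47: |R|=0.2709
R=1: x+12/35x²=0 ⇒ x=−35/12=-2.9167; min R=1−1/(4·12/35)=0.2708>−1
Confirm numerically:
  x=-2.784: |R|=0.87337 <1
  x=-2.516: |R|=0.65437 <1
  x=-2.286: |R|=0.50570 <1
  x=-3.509: |R|=1.71263 >1
  x=-3.342: |R|=1.48736 >1
  x=-2.972: |R|=1.05638 >1
Interval (-2.9167, 0).

z* = -2.9167.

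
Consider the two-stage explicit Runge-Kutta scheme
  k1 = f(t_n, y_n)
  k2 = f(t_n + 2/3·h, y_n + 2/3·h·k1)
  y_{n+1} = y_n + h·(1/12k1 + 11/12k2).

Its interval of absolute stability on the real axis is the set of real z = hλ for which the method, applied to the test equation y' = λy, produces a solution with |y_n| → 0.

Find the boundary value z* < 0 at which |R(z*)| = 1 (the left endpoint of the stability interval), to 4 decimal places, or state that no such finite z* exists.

z* = -1.6364.

Test eqn y'=λy, z=hλ:
  k1=λy_n ⇒ h·k1=z·y_n;  k2=λ(1+2/3z)y_n ⇒ h·k2=z(1+2/3z)y_n
  y_{n+1}/y_n = 1 + 1/12z + 11/12z(1+2/3z) = 1 + z + 11/18z²
  ⇒ R(z) = 1 + z + 11/18z².

Find x<0 with |R(x)|<1.
x=-0.52: |R|=0.6452
R=1: x+11/18x²=0 ⇒ x=−18/11=-1.6364; min R=1−1/(4·11/18)=0.5909>−1
Confirm numerically:
  x=-1.055: |R|=0.62518 <1
  x=-0.993: |R|=0.60959 <1
  x=-0.842: |R|=0.59126 <1
  x=-0.669: |R|=0.60451 <1
  x=-1.967: |R|=1.39744 >1
  x=-1.892: |R|=1.29557 >1
Stable set (-1.6364, 0).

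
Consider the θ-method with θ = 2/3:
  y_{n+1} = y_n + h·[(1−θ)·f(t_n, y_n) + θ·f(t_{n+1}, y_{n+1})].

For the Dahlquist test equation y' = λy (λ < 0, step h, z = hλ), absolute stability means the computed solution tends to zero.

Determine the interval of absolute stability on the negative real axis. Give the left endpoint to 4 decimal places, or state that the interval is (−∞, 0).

On y'=λy, z=hλ:
  y_{n+1} = y_n + z·[1/3·y_n + 2/3·y_{n+1}] ⇒ (1 − 2/3z)y_{n+1} = (1 + 1/3z)y_n
  so R(z) = (1 + 1/3z)/(1 − 2/3z).

Need |R(x)|<1, x<0.
x=-1.27: |R|=0.3123
x=-2: |R|=0.1429
x=-10: |R|=0.3043
x=-100: |R|=0.4778
θ=2/3≥1/2 ⇒ |1+1/3x|<|1−2/3x| ∀x<0 ⇒ unbounded interval.

unbounded; (−∞, 0).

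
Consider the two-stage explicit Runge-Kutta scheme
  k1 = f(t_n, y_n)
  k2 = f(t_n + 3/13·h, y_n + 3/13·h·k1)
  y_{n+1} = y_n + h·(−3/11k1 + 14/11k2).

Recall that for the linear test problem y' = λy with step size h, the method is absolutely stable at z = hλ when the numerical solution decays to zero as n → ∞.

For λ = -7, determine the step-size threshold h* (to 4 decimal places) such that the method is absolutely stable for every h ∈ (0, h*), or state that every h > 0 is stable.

(-3.4048,0); λ=-7 ⇒ h* = (143/42)/7 = 0.4864.

Set f=λy, z=hλ:
  k1=λy_n ⇒ h·k1=z·y_n;  k2=λ(1+3/13z)y_n ⇒ h·k2=z(1+3/13z)y_n
  y_{n+1}/y_n = 1 − 3/11z + 14/11z(1+3/13z) = 1 + z + 42/143z²
  ⇒ R(z) = 1 + z + 42/143z².

Solve |R(x)|<1 on ℝ⁻.
x=-1.49: |R|=0.1621
R=1: x+42/143x²=0 ⇒ x=−143/42=-3.4048; min R=1−1/(4·42/143)=0.1488>−1
Confirm numerically:
  x=-2.144: |R|=0.20609 <1
  x=-1.949: |R|=0.16667 <1
  x=-1.767: |R|=0.15004 <1
  x=-1.561: |R|=0.15468 <1
  x=-3.823: |R|=1.46961 >1
  x=-3.571: |R|=1.17435 >1
  x=-3.451: |R|=1.04687 >1
Stable set (-3.4048, 0).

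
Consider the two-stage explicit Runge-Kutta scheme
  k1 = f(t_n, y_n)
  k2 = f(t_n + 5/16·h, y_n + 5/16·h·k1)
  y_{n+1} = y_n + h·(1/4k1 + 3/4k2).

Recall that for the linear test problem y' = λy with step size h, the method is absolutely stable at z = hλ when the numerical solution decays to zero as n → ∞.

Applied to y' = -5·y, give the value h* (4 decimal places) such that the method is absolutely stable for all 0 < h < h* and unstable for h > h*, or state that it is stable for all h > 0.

(-4.2667,0); λ=-5 ⇒ h* = (64/15)/5 = 0.8533.

With y'=λy (z=hλ):
  k1=λy_n ⇒ h·k1=z·y_n;  k2=λ(1+5/16z)y_n ⇒ h·k2=z(1+5/16z)y_n
  y_{n+1}/y_n = 1 + 1/4z + 3/4z(1+5/16z) = 1 + z + 15/64z²
  so R(z) = 1 + z + 15/64z².

Need |R(x)|<1, x<0.
x=-1.12: |R|=0.1740
R=1: x+15/64x²=0 ⇒ x=−64/15=-4.2667; min R=1−1/(4·15/64)=-0.0667>−1
Confirm numerically:
  x=-4.122: |R|=0.86024 <1
  x=-3.905: |R|=0.66899 <1
  x=-2.735: |R|=0.01818 <1
  x=-1.825: |R|=0.04438 <1
  x=-4.784: |R|=1.58006 >1
  x=-4.489: |R|=1.23392 >1
  x=-4.445: |R|=1.18579 >1
So |R|<1 on (-4.2667, 0).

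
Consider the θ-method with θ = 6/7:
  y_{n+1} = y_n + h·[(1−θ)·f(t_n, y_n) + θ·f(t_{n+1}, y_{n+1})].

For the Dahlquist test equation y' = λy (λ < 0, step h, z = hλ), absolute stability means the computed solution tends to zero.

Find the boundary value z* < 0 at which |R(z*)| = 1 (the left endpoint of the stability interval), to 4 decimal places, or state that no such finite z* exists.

interval (−∞, 0).

On y'=λy, z=hλ:
  y_{n+1} = y_n + z·[1/7·y_n + 6/7·y_{n+1}] ⇒ (1 − 6/7z)y_{n+1} = (1 + 1/7z)y_n
  Hence R(z) = (1 + 1/7z)/(1 − 6/7z).

Find x<0 with |R(x)|<1.
x=-0.85: |R|=0.5083
x=-2: |R|=0.2632
x=-10: |R|=0.0448
x=-100: |R|=0.1532
θ=6/7≥1/2 ⇒ |1+1/7x|<|1−6/7x| ∀x<0 ⇒ interval (−∞,0).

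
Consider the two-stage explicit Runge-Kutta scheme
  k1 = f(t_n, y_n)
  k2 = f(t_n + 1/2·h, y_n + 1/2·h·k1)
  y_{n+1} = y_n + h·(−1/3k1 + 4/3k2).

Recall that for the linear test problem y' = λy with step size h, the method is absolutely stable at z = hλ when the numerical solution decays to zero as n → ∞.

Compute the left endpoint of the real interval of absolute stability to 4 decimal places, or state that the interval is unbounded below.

z* = -1.5000.

With y'=λy (z=hλ):
  k1=λy_n ⇒ h·k1=z·y_n;  k2=λ(1+1/2z)y_n ⇒ h·k2=z(1+1/2z)y_n
  y_{n+1}/y_n = 1 − 1/3z + 4/3z(1+1/2z) = 1 + z + 2/3z²
  so R(z) = 1 + z + 2/3z².

Boundary: |R(x)|=1, x<0.
x=-0.88: |R|=0.6363
R=1: x+2/3x²=0 ⇒ x=−3/2=-1.5000; min R=1−1/(4·2/3)=0.6250>−1
Confirm numerically:
  x=-1.461: |R|=0.96201 <1
  x=-1.289: |R|=0.81868 <1
  x=-1.070: |R|=0.69327 <1
  x=-2.005: |R|=1.67502 >1
  x=-1.651: |R|=1.16620 >1
So |R|<1 on (-1.5000, 0).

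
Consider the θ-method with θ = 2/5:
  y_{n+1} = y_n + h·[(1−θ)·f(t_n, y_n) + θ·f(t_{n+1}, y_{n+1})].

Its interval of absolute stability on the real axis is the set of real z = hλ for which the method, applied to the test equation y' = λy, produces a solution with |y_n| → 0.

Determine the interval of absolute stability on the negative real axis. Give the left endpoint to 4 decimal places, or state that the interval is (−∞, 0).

z∈(-10.0000,0).

Set f=λy, z=hλ:
  y_{n+1} = y_n + z·[3/5·y_n + 2/5·y_{n+1}] ⇒ (1 − 2/5z)y_{n+1} = (1 + 3/5z)y_n
  Hence R(z) = (1 + 3/5z)/(1 − 2/5z).

Need |R(x)|<1, x<0.
x=-1.41: |R|=0.0985
R=−1: 1+3/5x = −1+2/5x ⇒ -1/5x=2 ⇒ x=2/(-1/5)=-10.0000
Confirm numerically:
  x=-6.691: |R|=0.81999 <1
  x=-6.257: |R|=0.78629 <1
  x=-4.379: |R|=0.59144 <1
  x=-10.515: |R|=1.01978 >1
  x=-10.311: |R|=1.01214 >1
  x=-10.144: |R|=1.00569 >1
Stable set (-10.0000, 0).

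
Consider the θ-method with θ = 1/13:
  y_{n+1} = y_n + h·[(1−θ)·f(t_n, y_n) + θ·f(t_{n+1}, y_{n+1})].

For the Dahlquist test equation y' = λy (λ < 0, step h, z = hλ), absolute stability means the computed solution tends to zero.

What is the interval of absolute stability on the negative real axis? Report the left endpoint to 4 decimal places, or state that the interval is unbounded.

(-2.3636, 0).

Set f=λy, z=hλ:
  y_{n+1} = y_n + z·[12/13·y_n + 1/13·y_{n+1}] ⇒ (1 − 1/13z)y_{n+1} = (1 + 12/13z)y_n
  ⇒ R(z) = (1 + 12/13z)/(1 − 1/13z).

Find x<0 with |R(x)|<1.
x=-0.81: |R|=0.2375
R=−1: 1+12/13x = −1+1/13x ⇒ -11/13x=2 ⇒ x=2/(-11/13)=-2.3636
Confirm numerically:
  x=-1.506: |R|=0.34965 <1
  x=-1.352: |R|=0.22464 <1
  x=-1.097: |R|=0.01163 <1
  x=-2.937: |R|=1.39575 >1
  x=-2.886: |R|=1.36170 >1
Interval (-2.3636, 0).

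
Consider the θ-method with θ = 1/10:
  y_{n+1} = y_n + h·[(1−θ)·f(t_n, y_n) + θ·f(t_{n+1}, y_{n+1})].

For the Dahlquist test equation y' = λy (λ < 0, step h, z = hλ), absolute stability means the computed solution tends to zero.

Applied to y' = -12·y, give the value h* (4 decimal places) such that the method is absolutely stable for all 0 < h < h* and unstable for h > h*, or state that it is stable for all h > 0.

Set f=λy, z=hλ:
  y_{n+1} = y_n + z·[9/10·y_n + 1/10·y_{n+1}] ⇒ (1 − 1/10z)y_{n+1} = (1 + 9/10z)y_n
  ⇒ R(z) = (1 + 9/10z)/(1 − 1/10z).

Solve |R(x)|<1 on ℝ⁻.
x=-0.65: |R|=0.3897
R=−1: 1+9/10x = −1+1/10x ⇒ -4/5x=2 ⇒ x=2/(-4/5)=-2.5000
Confirm numerically:
  x=-2.371: |R|=0.91658 <1
  x=-2.149: |R|=0.76887 <1
  x=-1.949: |R|=0.63110 <1
  x=-1.740: |R|=0.48211 <1
  x=-2.872: |R|=1.23120 >1
  x=-2.651: |R|=1.09549 >1
Stable set (-2.5000, 0).

(-2.5000,0); λ=-12 ⇒ h* = (5/2)/12 = 0.2083.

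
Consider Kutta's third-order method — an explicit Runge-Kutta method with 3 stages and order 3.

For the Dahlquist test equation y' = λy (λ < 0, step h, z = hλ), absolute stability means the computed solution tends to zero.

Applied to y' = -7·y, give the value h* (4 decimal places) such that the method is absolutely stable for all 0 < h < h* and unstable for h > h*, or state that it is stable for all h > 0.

With y'=λy (z=hλ):
  order 3, 3-stage ⇒ R(z)=1+z+z^2/2+z^3/6
  (e.g. R(-1.57)=0.01747, |R|=0.01747)

Boundary: |R(x)|=1, x<0.
x=-1.57: |R|=0.0175
|R(-2.68)|=1.2969 |R(-2.65)|=1.2404 |R(-1.22)|=0.2216
Bisect:
  x_lo=-3.2118 |R|=2.5760  x_hi=-0.0664 |R|=0.9357
  mid=-1.63913 |R|=0.02975 →hi
  mid=-2.42548 |R|=0.86217 →hi
  mid=-2.81865 |R|=1.57853 →lo
  mid=-2.62207 |R|=1.18900 →lo
  mid=-2.52377 |R|=1.01822 →lo
  mid=-2.47463 |R|=0.93841 →hi
  mid=-2.49920 |R|=0.97787 →hi
  ...
  [-2.51283,-2.51264] ⇒ x*=-2.5127
Interval (-2.5127, 0).

(-2.5127,0); λ=-7 ⇒ h* = 0.3590.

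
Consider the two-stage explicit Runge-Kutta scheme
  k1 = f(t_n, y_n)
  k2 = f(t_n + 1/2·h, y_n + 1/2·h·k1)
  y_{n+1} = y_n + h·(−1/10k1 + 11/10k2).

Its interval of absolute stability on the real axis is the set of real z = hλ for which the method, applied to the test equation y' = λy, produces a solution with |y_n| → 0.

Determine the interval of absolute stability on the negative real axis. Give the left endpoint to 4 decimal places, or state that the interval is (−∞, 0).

z∈(-1.8182,0).

On y'=λy, z=hλ:
  k1=λy_n ⇒ h·k1=z·y_n;  k2=λ(1+1/2z)y_n ⇒ h·k2=z(1+1/2z)y_n
  y_{n+1}/y_n = 1 − 1/10z + 11/10z(1+1/2z) = 1 + z + 11/20z²
  Hence R(z) = 1 + z + 11/20z².

Solve |R(x)|<1 on ℝ⁻.
x=-0.74: |R|=0.5612
R=1: x+11/20x²=0 ⇒ x=−20/11=-1.8182; min R=1−1/(4·11/20)=0.5455>−1
Confirm numerically:
  x=-1.241: |R|=0.60604 <1
  x=-1.240: |R|=0.60568 <1
  x=-1.175: |R|=0.58434 <1
  x=-1.018: |R|=0.55198 <1
  x=-2.296: |R|=1.60339 >1
  x=-2.122: |R|=1.35459 >1
So |R|<1 on (-1.8182, 0).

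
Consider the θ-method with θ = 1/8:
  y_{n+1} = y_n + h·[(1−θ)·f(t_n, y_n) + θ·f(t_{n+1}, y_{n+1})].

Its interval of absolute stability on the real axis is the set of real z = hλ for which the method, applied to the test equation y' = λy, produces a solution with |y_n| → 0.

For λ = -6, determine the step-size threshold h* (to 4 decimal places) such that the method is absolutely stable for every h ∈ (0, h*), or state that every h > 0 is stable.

On y'=λy, z=hλ:
  y_{n+1} = y_n + z·[7/8·y_n + 1/8·y_{n+1}] ⇒ (1 − 1/8z)y_{n+1} = (1 + 7/8z)y_n
  R(z) = (1 + 7/8z)/(1 − 1/8z).

Boundary: |R(x)|=1, x<0.
x=-0.44: |R|=0.5829
R=−1: 1+7/8x = −1+1/8x ⇒ -3/4x=2 ⇒ x=2/(-3/4)=-2.6667
Confirm numerically:
  x=-2.595: |R|=0.95941 <1
  x=-2.179: |R|=0.71255 <1
  x=-2.012: |R|=0.60767 <1
  x=-1.398: |R|=0.19004 <1
  x=-2.832: |R|=1.09158 >1
  x=-2.752: |R|=1.04762 >1
Interval (-2.6667, 0).

(-2.6667,0); λ=-6 ⇒ h* = (8/3)/6 = 0.4444.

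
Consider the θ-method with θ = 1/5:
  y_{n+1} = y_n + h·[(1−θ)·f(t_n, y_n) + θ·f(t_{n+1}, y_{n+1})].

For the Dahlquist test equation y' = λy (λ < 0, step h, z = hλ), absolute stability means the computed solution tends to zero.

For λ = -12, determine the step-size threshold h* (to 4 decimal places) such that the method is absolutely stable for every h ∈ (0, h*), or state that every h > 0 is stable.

Set f=λy, z=hλ:
  y_{n+1} = y_n + z·[4/5·y_n + 1/5·y_{n+1}] ⇒ (1 − 1/5z)y_{n+1} = (1 + 4/5z)y_n
  ⇒ R(z) = (1 + 4/5z)/(1 − 1/5z).

Solve |R(x)|<1 on ℝ⁻.
x=-0.66: |R|=0.4170
R=−1: 1+4/5x = −1+1/5x ⇒ -3/5x=2 ⇒ x=2/(-3/5)=-3.3333
Confirm numerically:
  x=-2.319: |R|=0.58423 <1
  x=-1.833: |R|=0.34128 <1
  x=-1.474: |R|=0.13840 <1
  x=-3.921: |R|=1.19762 >1
  x=-3.411: |R|=1.02770 >1
So |R|<1 on (-3.3333, 0).

(-3.3333,0); λ=-12 ⇒ h* = (10/3)/12 = 0.2778.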